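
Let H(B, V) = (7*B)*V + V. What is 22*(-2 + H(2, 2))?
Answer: 616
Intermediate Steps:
H(B, V) = V + 7*B*V (H(B, V) = 7*B*V + V = V + 7*B*V)
22*(-2 + H(2, 2)) = 22*(-2 + 2*(1 + 7*2)) = 22*(-2 + 2*(1 + 14)) = 22*(-2 + 2*15) = 22*(-2 + 30) = 22*28 = 616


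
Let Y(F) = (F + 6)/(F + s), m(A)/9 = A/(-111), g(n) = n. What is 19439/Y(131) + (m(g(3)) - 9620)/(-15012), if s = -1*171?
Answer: -431842271627/76095828 ≈ -5675.0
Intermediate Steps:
s = -171
m(A) = -3*A/37 (m(A) = 9*(A/(-111)) = 9*(A*(-1/111)) = 9*(-A/111) = -3*A/37)
Y(F) = (6 + F)/(-171 + F) (Y(F) = (F + 6)/(F - 171) = (6 + F)/(-171 + F))
19439/Y(131) + (m(g(3)) - 9620)/(-15012) = 19439/(((6 + 131)/(-171 + 131))) + (-3/37*3 - 9620)/(-15012) = 19439/((137/(-40))) + (-9/37 - 9620)*(-1/15012) = 19439/((-1/40*137)) - 355949/37*(-1/15012) = 19439/(-137/40) + 355949/555444 = 19439*(-40/137) + 355949/555444 = -777560/137 + 355949/555444 = -431842271627/76095828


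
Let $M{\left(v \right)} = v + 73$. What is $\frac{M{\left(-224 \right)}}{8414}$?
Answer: $- \frac{151}{8414} \approx -0.017946$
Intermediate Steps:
$M{\left(v \right)} = 73 + v$
$\frac{M{\left(-224 \right)}}{8414} = \frac{73 - 224}{8414} = \left(-151\right) \frac{1}{8414} = - \frac{151}{8414}$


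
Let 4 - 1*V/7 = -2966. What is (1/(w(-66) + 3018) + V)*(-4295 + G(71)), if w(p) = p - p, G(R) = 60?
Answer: -265721775935/3018 ≈ -8.8046e+7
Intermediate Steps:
w(p) = 0
V = 20790 (V = 28 - 7*(-2966) = 28 + 20762 = 20790)
(1/(w(-66) + 3018) + V)*(-4295 + G(71)) = (1/(0 + 3018) + 20790)*(-4295 + 60) = (1/3018 + 20790)*(-4235) = (62744221/3018)*(-4235) = -265721775935/3018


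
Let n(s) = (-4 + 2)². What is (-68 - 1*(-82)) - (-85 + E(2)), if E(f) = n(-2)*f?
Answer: 91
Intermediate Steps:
n(s) = 4 (n(s) = (-2)² = 4)
E(f) = 4*f
(-68 - 1*(-82)) - (-85 + E(2)) = (-68 - 1*(-82)) - (-85 + 4*2) = (-68 + 82) - (-85 + 8) = 14 - 1*(-77) = 14 + 77 = 91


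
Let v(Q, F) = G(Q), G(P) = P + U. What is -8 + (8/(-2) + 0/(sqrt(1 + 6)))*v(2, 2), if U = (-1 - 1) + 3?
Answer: -20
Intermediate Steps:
U = 1 (U = -2 + 3 = 1)
G(P) = 1 + P (G(P) = P + 1 = 1 + P)
v(Q, F) = 1 + Q
-8 + (8/(-2) + 0/(sqrt(1 + 6)))*v(2, 2) = -8 + (8/(-2) + 0/(sqrt(1 + 6)))*(1 + 2) = -8 + (8*(-1/2) + 0/(sqrt(7)))*3 = -8 + (-4 + 0*(sqrt(7)/7))*3 = -8 + (-4 + 0)*3 = -8 - 4*3 = -8 - 12 = -20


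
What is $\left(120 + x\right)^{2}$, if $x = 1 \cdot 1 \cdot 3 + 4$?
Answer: $16129$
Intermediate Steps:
$x = 7$ ($x = 1 \cdot 3 + 4 = 3 + 4 = 7$)
$\left(120 + x\right)^{2} = \left(120 + 7\right)^{2} = 127^{2} = 16129$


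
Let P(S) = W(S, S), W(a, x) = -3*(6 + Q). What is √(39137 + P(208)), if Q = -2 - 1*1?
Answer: 2*√9782 ≈ 197.81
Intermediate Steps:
Q = -3 (Q = -2 - 1 = -3)
W(a, x) = -9 (W(a, x) = -3*(6 - 3) = -3*3 = -9)
P(S) = -9
√(39137 + P(208)) = √(39137 - 9) = √39128 = 2*√9782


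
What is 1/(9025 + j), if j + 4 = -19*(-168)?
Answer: 1/12213 ≈ 8.1880e-5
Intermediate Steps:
j = 3188 (j = -4 - 19*(-168) = -4 + 3192 = 3188)
1/(9025 + j) = 1/(9025 + 3188) = 1/12213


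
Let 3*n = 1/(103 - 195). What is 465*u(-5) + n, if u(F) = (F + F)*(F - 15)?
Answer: 25667999/276 ≈ 93000.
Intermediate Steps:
u(F) = 2*F*(-15 + F) (u(F) = (2*F)*(-15 + F) = 2*F*(-15 + F))
n = -1/276 (n = 1/(3*(103 - 195)) = (⅓)/(-92) = (⅓)*(-1/92) = -1/276 ≈ -0.0036232)
465*u(-5) + n = 465*(2*(-5)*(-15 - 5)) - 1/276 = 465*(2*(-5)*(-20)) - 1/276 = 465*200 - 1/276 = 93000 - 1/276 = 25667999/276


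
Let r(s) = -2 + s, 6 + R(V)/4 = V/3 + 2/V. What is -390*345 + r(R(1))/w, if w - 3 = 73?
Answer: -15338725/114 ≈ -1.3455e+5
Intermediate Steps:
w = 76 (w = 3 + 73 = 76)
R(V) = -24 + 8/V + 4*V/3 (R(V) = -24 + 4*(V/3 + 2/V) = -24 + 4*(2/V + V/3) = -24 + (8/V + 4*V/3) = -24 + 8/V + 4*V/3)
-390*345 + r(R(1))/w = -390*345 + (-2 + (-24 + 8/1 + (4/3)*1))/76 = -134550 + (-2 + (-24 + 8*1 + 4/3))*(1/76) = -134550 + (-2 + (-24 + 8 + 4/3))*(1/76) = -134550 + (-2 - 44/3)*(1/76) = -134550 - 50/3*1/76 = -134550 - 25/114 = -15338725/114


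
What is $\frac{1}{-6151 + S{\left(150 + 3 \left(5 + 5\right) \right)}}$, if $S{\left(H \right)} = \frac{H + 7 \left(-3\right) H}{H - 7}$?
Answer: $- \frac{173}{1067723} \approx -0.00016203$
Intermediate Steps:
$S{\left(H \right)} = - \frac{20 H}{-7 + H}$ ($S{\left(H \right)} = \frac{H - 21 H}{-7 + H} = \frac{\left(-20\right) H}{-7 + H} = - \frac{20 H}{-7 + H}$)
$\frac{1}{-6151 + S{\left(150 + 3 \left(5 + 5\right) \right)}} = \frac{1}{-6151 - \frac{20 \left(150 + 3 \left(5 + 5\right)\right)}{-7 + \left(150 + 3 \left(5 + 5\right)\right)}} = \frac{1}{-6151 - \frac{20 \left(150 + 3 \cdot 10\right)}{-7 + \left(150 + 3 \cdot 10\right)}} = \frac{1}{-6151 - \frac{20 \left(150 + 30\right)}{-7 + \left(150 + 30\right)}} = \frac{1}{-6151 - \frac{3600}{-7 + 180}} = \frac{1}{-6151 - \frac{3600}{173}} = \frac{1}{- \frac{1067723}{173}} = - \frac{173}{1067723}$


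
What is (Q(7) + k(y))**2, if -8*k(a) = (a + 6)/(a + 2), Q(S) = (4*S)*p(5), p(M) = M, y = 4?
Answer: 11256025/576 ≈ 19542.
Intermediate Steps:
Q(S) = 20*S (Q(S) = (4*S)*5 = 20*S)
k(a) = -(6 + a)/(8*(2 + a)) (k(a) = -(a + 6)/(8*(a + 2)) = -(6 + a)/(8*(2 + a)))
(Q(7) + k(y))**2 = (20*7 + (-6 - 1*4)/(8*(2 + 4)))**2 = (140 + (1/8)*(-6 - 4)/6)**2 = (140 + (1/8)*(1/6)*(-10))**2 = (140 - 5/24)**2 = (3355/24)**2 = 11256025/576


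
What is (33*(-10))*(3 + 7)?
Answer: -3300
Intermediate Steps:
(33*(-10))*(3 + 7) = -330*10 = -3300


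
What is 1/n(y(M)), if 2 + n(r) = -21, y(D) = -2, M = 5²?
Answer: -1/23 ≈ -0.043478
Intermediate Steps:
M = 25
n(r) = -23 (n(r) = -2 - 21 = -23)
1/n(y(M)) = 1/(-23) = -1/23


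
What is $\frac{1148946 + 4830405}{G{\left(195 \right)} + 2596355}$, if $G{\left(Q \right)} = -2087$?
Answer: $\frac{1993117}{864756} \approx 2.3048$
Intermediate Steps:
$\frac{1148946 + 4830405}{G{\left(195 \right)} + 2596355} = \frac{1148946 + 4830405}{-2087 + 2596355} = \frac{5979351}{2594268} = 5979351 \cdot \frac{1}{2594268} = \frac{1993117}{864756}$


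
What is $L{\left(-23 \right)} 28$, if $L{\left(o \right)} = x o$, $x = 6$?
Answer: $-3864$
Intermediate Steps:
$L{\left(o \right)} = 6 o$
$L{\left(-23 \right)} 28 = 6 \left(-23\right) 28 = \left(-138\right) 28 = -3864$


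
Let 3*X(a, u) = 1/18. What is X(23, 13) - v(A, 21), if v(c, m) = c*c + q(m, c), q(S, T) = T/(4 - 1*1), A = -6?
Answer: -1835/54 ≈ -33.982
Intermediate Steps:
q(S, T) = T/3 (q(S, T) = T/(4 - 1) = T/3)
X(a, u) = 1/54 (X(a, u) = (1/3)/18 = (1/3)*(1/18) = 1/54)
v(c, m) = c**2 + c/3 (v(c, m) = c*c + c/3 = c**2 + c/3)
X(23, 13) - v(A, 21) = 1/54 - (-6)*(1/3 - 6) = 1/54 - (-6)*(-17)/3 = 1/54 - 1*34 = 1/54 - 34 = -1835/54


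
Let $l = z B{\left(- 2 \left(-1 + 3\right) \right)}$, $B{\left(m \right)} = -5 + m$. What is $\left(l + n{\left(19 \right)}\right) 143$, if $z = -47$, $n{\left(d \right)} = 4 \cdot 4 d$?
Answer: $103961$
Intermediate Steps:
$n{\left(d \right)} = 16 d$
$l = 423$ ($l = - 47 \left(-5 - 2 \left(-1 + 3\right)\right) = - 47 \left(-5 - 4\right) = \left(-47\right) \left(-9\right) = 423$)
$\left(l + n{\left(19 \right)}\right) 143 = \left(423 + 16 \cdot 19\right) 143 = \left(423 + 304\right) 143 = 727 \cdot 143 = 103961$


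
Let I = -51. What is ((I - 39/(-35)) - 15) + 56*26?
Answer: 48689/35 ≈ 1391.1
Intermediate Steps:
((I - 39/(-35)) - 15) + 56*26 = ((-51 - 39/(-35)) - 15) + 56*26 = ((-51 - 39*(-1/35)) - 15) + 1456 = ((-51 + 39/35) - 15) + 1456 = (-1746/35 - 15) + 1456 = -2271/35 + 1456 = 48689/35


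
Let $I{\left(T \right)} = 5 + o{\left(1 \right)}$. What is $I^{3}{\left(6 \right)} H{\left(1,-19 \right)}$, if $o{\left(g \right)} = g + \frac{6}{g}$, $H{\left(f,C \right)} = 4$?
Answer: $6912$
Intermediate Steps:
$I{\left(T \right)} = 12$ ($I{\left(T \right)} = 5 + \left(1 + \frac{6}{1}\right) = 5 + \left(1 + 6 \cdot 1\right) = 5 + \left(1 + 6\right) = 5 + 7 = 12$)
$I^{3}{\left(6 \right)} H{\left(1,-19 \right)} = 12^{3} \cdot 4 = 1728 \cdot 4 = 6912$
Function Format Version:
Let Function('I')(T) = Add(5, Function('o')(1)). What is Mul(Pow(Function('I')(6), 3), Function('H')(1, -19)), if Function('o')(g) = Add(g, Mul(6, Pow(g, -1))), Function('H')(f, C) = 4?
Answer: 6912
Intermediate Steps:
Function('I')(T) = 12 (Function('I')(T) = Add(5, Add(1, Mul(6, Pow(1, -1)))) = Add(5, Add(1, Mul(6, 1))) = Add(5, Add(1, 6)) = Add(5, 7) = 12)
Mul(Pow(Function('I')(6), 3), Function('H')(1, -19)) = Mul(Pow(12, 3), 4) = Mul(1728, 4) = 6912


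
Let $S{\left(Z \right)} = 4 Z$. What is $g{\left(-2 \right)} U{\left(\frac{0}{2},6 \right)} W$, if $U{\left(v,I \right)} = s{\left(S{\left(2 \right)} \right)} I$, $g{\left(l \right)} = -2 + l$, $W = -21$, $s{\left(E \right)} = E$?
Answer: $4032$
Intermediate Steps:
$U{\left(v,I \right)} = 8 I$ ($U{\left(v,I \right)} = 4 \cdot 2 I = 8 I$)
$g{\left(-2 \right)} U{\left(\frac{0}{2},6 \right)} W = \left(-2 - 2\right) 8 \cdot 6 \left(-21\right) = \left(-4\right) 48 \left(-21\right) = \left(-192\right) \left(-21\right) = 4032$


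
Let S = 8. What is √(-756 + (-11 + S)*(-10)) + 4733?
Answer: 4733 + 11*I*√6 ≈ 4733.0 + 26.944*I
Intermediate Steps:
√(-756 + (-11 + S)*(-10)) + 4733 = √(-756 + (-11 + 8)*(-10)) + 4733 = √(-756 - 3*(-10)) + 4733 = √(-756 + 30) + 4733 = √(-726) + 4733 = 11*I*√6 + 4733 = 4733 + 11*I*√6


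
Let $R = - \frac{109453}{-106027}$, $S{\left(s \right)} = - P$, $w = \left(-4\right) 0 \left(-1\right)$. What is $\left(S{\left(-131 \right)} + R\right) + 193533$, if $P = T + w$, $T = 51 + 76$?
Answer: $\frac{20506367415}{106027} \approx 1.9341 \cdot 10^{5}$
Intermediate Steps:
$T = 127$
$w = 0$ ($w = 0 \left(-1\right) = 0$)
$P = 127$ ($P = 127 + 0 = 127$)
$S{\left(s \right)} = -127$ ($S{\left(s \right)} = \left(-1\right) 127 = -127$)
$R = \frac{109453}{106027}$ ($R = \left(-109453\right) \left(- \frac{1}{106027}\right) = \frac{109453}{106027} \approx 1.0323$)
$\left(S{\left(-131 \right)} + R\right) + 193533 = \left(-127 + \frac{109453}{106027}\right) + 193533 = - \frac{13355976}{106027} + 193533 = \frac{20506367415}{106027}$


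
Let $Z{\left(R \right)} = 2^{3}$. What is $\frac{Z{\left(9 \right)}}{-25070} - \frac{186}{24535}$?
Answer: $- \frac{97186}{12301849} \approx -0.0079001$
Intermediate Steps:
$Z{\left(R \right)} = 8$
$\frac{Z{\left(9 \right)}}{-25070} - \frac{186}{24535} = \frac{8}{-25070} - \frac{186}{24535} = 8 \left(- \frac{1}{25070}\right) - \frac{186}{24535} = - \frac{4}{12535} - \frac{186}{24535} = - \frac{97186}{12301849}$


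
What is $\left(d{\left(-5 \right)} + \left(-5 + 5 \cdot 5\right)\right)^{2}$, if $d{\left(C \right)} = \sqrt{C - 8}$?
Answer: $\left(20 + i \sqrt{13}\right)^{2} \approx 387.0 + 144.22 i$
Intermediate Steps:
$d{\left(C \right)} = \sqrt{-8 + C}$
$\left(d{\left(-5 \right)} + \left(-5 + 5 \cdot 5\right)\right)^{2} = \left(\sqrt{-8 - 5} + \left(-5 + 5 \cdot 5\right)\right)^{2} = \left(\sqrt{-13} + \left(-5 + 25\right)\right)^{2} = \left(i \sqrt{13} + 20\right)^{2} = \left(20 + i \sqrt{13}\right)^{2}$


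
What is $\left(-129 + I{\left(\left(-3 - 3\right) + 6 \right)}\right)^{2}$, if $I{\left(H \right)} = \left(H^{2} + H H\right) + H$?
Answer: $16641$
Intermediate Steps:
$I{\left(H \right)} = H + 2 H^{2}$ ($I{\left(H \right)} = \left(H^{2} + H^{2}\right) + H = 2 H^{2} + H = H + 2 H^{2}$)
$\left(-129 + I{\left(\left(-3 - 3\right) + 6 \right)}\right)^{2} = \left(-129 + \left(\left(-3 - 3\right) + 6\right) \left(1 + 2 \left(\left(-3 - 3\right) + 6\right)\right)\right)^{2} = \left(-129 + \left(-6 + 6\right) \left(1 + 2 \left(-6 + 6\right)\right)\right)^{2} = \left(-129 + 0 \left(1 + 2 \cdot 0\right)\right)^{2} = \left(-129 + 0 \left(1 + 0\right)\right)^{2} = \left(-129 + 0 \cdot 1\right)^{2} = \left(-129 + 0\right)^{2} = \left(-129\right)^{2} = 16641$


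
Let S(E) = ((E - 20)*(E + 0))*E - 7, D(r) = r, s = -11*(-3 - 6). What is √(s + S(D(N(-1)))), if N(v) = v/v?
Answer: √73 ≈ 8.5440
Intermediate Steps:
N(v) = 1
s = 99 (s = -11*(-9) = 99)
S(E) = -7 + E²*(-20 + E) (S(E) = ((-20 + E)*E)*E - 7 = (E*(-20 + E))*E - 7 = E²*(-20 + E) - 7 = -7 + E²*(-20 + E))
√(s + S(D(N(-1)))) = √(99 + (-7 + 1³ - 20*1²)) = √(99 + (-7 + 1 - 20*1)) = √(99 + (-7 + 1 - 20)) = √(99 - 26) = √73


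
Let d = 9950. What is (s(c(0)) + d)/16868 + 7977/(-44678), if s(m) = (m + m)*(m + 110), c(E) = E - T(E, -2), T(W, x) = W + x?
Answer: 41250726/94203563 ≈ 0.43789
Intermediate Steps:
c(E) = 2 (c(E) = E - (E - 2) = E - (-2 + E) = E + (2 - E) = 2)
s(m) = 2*m*(110 + m) (s(m) = (2*m)*(110 + m) = 2*m*(110 + m))
(s(c(0)) + d)/16868 + 7977/(-44678) = (2*2*(110 + 2) + 9950)/16868 + 7977/(-44678) = (2*2*112 + 9950)*(1/16868) + 7977*(-1/44678) = (448 + 9950)*(1/16868) - 7977/44678 = 10398*(1/16868) - 7977/44678 = 5199/8434 - 7977/44678 = 41250726/94203563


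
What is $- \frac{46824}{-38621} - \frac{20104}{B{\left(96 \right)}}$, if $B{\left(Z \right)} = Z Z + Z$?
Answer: $- \frac{42551437}{44954844} \approx -0.94654$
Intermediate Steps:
$B{\left(Z \right)} = Z + Z^{2}$ ($B{\left(Z \right)} = Z^{2} + Z = Z + Z^{2}$)
$- \frac{46824}{-38621} - \frac{20104}{B{\left(96 \right)}} = - \frac{46824}{-38621} - \frac{20104}{96 \left(1 + 96\right)} = \left(-46824\right) \left(- \frac{1}{38621}\right) - \frac{20104}{96 \cdot 97} = \frac{46824}{38621} - \frac{20104}{9312} = \frac{46824}{38621} - \frac{2513}{1164} = - \frac{42551437}{44954844}$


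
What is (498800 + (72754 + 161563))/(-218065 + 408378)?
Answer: 733117/190313 ≈ 3.8522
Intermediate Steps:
(498800 + (72754 + 161563))/(-218065 + 408378) = (498800 + 234317)/190313 = 733117*(1/190313) = 733117/190313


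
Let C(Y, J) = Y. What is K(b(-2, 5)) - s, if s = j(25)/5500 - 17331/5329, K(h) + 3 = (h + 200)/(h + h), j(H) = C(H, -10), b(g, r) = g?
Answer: -57742459/1172380 ≈ -49.252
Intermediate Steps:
j(H) = H
K(h) = -3 + (200 + h)/(2*h) (K(h) = -3 + (h + 200)/(h + h) = -3 + (200 + h)/((2*h)) = -3 + (200 + h)*(1/(2*h)) = -3 + (200 + h)/(2*h))
s = -3807491/1172380 (s = 25/5500 - 17331/5329 = 25*(1/5500) - 17331*1/5329 = 1/220 - 17331/5329 = -3807491/1172380 ≈ -3.2477)
K(b(-2, 5)) - s = (-5/2 + 100/(-2)) - 1*(-3807491/1172380) = (-5/2 + 100*(-1/2)) + 3807491/1172380 = (-5/2 - 50) + 3807491/1172380 = -105/2 + 3807491/1172380 = -57742459/1172380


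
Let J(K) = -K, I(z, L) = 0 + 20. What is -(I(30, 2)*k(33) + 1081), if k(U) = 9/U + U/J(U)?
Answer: -11731/11 ≈ -1066.5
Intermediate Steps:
I(z, L) = 20
k(U) = -1 + 9/U (k(U) = 9/U + U/((-U)) = 9/U + U*(-1/U) = 9/U - 1 = -1 + 9/U)
-(I(30, 2)*k(33) + 1081) = -(20*((9 - 1*33)/33) + 1081) = -(20*((9 - 33)/33) + 1081) = -(20*((1/33)*(-24)) + 1081) = -(20*(-8/11) + 1081) = -(-160/11 + 1081) = -1*11731/11 = -11731/11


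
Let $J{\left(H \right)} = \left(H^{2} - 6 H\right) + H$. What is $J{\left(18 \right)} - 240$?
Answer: $-6$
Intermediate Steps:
$J{\left(H \right)} = H^{2} - 5 H$
$J{\left(18 \right)} - 240 = 18 \left(-5 + 18\right) - 240 = 18 \cdot 13 - 240 = 234 - 240 = -6$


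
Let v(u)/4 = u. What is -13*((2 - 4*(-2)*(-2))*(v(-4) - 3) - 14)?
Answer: -3276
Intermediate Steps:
v(u) = 4*u
-13*((2 - 4*(-2)*(-2))*(v(-4) - 3) - 14) = -13*((2 - 4*(-2)*(-2))*(4*(-4) - 3) - 14) = -13*((2 + 8*(-2))*(-16 - 3) - 14) = -13*((2 - 16)*(-19) - 14) = -13*(-14*(-19) - 14) = -13*(266 - 14) = -13*252 = -3276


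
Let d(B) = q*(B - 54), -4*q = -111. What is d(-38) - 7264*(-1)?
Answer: 4711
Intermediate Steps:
q = 111/4 (q = -¼*(-111) = 111/4 ≈ 27.750)
d(B) = -2997/2 + 111*B/4 (d(B) = 111*(B - 54)/4 = 111*(-54 + B)/4 = -2997/2 + 111*B/4)
d(-38) - 7264*(-1) = (-2997/2 + (111/4)*(-38)) - 7264*(-1) = (-2997/2 - 2109/2) + 7264 = -2553 + 7264 = 4711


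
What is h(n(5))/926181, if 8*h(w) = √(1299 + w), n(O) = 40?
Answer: √1339/7409448 ≈ 4.9386e-6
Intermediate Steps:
h(w) = √(1299 + w)/8
h(n(5))/926181 = (√(1299 + 40)/8)/926181 = (√1339/8)*(1/926181) = √1339/7409448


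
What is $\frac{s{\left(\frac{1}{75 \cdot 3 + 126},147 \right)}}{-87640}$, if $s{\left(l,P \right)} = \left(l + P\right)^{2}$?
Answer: $- \frac{665588401}{2699333910} \approx -0.24658$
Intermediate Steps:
$s{\left(l,P \right)} = \left(P + l\right)^{2}$
$\frac{s{\left(\frac{1}{75 \cdot 3 + 126},147 \right)}}{-87640} = \frac{\left(147 + \frac{1}{75 \cdot 3 + 126}\right)^{2}}{-87640} = \left(147 + \frac{1}{225 + 126}\right)^{2} \left(- \frac{1}{87640}\right) = \left(147 + \frac{1}{351}\right)^{2} \left(- \frac{1}{87640}\right) = \left(\frac{51598}{351}\right)^{2} \left(- \frac{1}{87640}\right) = \frac{2662353604}{123201} \left(- \frac{1}{87640}\right) = - \frac{665588401}{2699333910}$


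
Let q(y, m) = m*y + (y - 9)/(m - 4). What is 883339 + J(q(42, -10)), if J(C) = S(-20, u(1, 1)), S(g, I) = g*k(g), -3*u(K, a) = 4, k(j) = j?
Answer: 883739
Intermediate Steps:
u(K, a) = -4/3 (u(K, a) = -1/3*4 = -4/3)
q(y, m) = m*y + (-9 + y)/(-4 + m)
S(g, I) = g**2 (S(g, I) = g*g = g**2)
J(C) = 400 (J(C) = (-20)**2 = 400)
883339 + J(q(42, -10)) = 883339 + 400 = 883739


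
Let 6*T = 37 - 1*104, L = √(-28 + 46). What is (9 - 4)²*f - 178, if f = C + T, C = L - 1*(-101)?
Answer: 12407/6 + 75*√2 ≈ 2173.9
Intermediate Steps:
L = 3*√2 (L = √18 = 3*√2 ≈ 4.2426)
C = 101 + 3*√2 (C = 3*√2 - 1*(-101) = 3*√2 + 101 = 101 + 3*√2 ≈ 105.24)
T = -67/6 (T = (37 - 1*104)/6 = (37 - 104)/6 = (⅙)*(-67) = -67/6 ≈ -11.167)
f = 539/6 + 3*√2 (f = (101 + 3*√2) - 67/6 = 539/6 + 3*√2 ≈ 94.076)
(9 - 4)²*f - 178 = (9 - 4)²*(539/6 + 3*√2) - 178 = 5²*(539/6 + 3*√2) - 178 = 25*(539/6 + 3*√2) - 178 = (13475/6 + 75*√2) - 178 = 12407/6 + 75*√2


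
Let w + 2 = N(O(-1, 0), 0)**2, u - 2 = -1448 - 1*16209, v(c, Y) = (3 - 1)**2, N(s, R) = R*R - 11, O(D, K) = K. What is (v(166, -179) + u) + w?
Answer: -17532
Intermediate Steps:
N(s, R) = -11 + R**2 (N(s, R) = R**2 - 11 = -11 + R**2)
v(c, Y) = 4 (v(c, Y) = 2**2 = 4)
u = -17655 (u = 2 + (-1448 - 1*16209) = 2 + (-1448 - 16209) = 2 - 17657 = -17655)
w = 119 (w = -2 + (-11 + 0**2)**2 = -2 + (-11 + 0)**2 = -2 + (-11)**2 = -2 + 121 = 119)
(v(166, -179) + u) + w = (4 - 17655) + 119 = -17651 + 119 = -17532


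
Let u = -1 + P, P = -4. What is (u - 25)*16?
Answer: -480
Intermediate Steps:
u = -5 (u = -1 - 4 = -5)
(u - 25)*16 = (-5 - 25)*16 = -30*16 = -480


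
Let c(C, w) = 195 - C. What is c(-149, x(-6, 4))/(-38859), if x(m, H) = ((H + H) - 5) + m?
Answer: -344/38859 ≈ -0.0088525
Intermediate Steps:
x(m, H) = -5 + m + 2*H (x(m, H) = (2*H - 5) + m = (-5 + 2*H) + m = -5 + m + 2*H)
c(-149, x(-6, 4))/(-38859) = (195 - 1*(-149))/(-38859) = (195 + 149)*(-1/38859) = 344*(-1/38859) = -344/38859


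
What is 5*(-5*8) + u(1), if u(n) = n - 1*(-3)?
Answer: -196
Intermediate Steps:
u(n) = 3 + n (u(n) = n + 3 = 3 + n)
5*(-5*8) + u(1) = 5*(-5*8) + (3 + 1) = 5*(-40) + 4 = -200 + 4 = -196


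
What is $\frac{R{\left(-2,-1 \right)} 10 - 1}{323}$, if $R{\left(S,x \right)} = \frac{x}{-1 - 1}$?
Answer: $\frac{4}{323} \approx 0.012384$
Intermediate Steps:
$R{\left(S,x \right)} = - \frac{x}{2}$ ($R{\left(S,x \right)} = \frac{x}{-2} = x \left(- \frac{1}{2}\right) = - \frac{x}{2}$)
$\frac{R{\left(-2,-1 \right)} 10 - 1}{323} = \frac{\left(- \frac{1}{2}\right) \left(-1\right) 10 - 1}{323} = \left(\frac{1}{2} \cdot 10 - 1\right) \frac{1}{323} = \left(5 - 1\right) \frac{1}{323} = 4 \cdot \frac{1}{323} = \frac{4}{323}$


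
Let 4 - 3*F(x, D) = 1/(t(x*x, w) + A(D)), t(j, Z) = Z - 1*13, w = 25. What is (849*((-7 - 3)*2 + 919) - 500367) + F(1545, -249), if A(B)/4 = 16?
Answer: 19979285/76 ≈ 2.6289e+5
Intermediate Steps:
A(B) = 64 (A(B) = 4*16 = 64)
t(j, Z) = -13 + Z (t(j, Z) = Z - 13 = -13 + Z)
F(x, D) = 101/76 (F(x, D) = 4/3 - 1/(3*((-13 + 25) + 64)) = 4/3 - 1/(3*(12 + 64)) = 4/3 - ⅓/76 = 4/3 - ⅓*1/76 = 4/3 - 1/228 = 101/76)
(849*((-7 - 3)*2 + 919) - 500367) + F(1545, -249) = (849*((-7 - 3)*2 + 919) - 500367) + 101/76 = (849*(-10*2 + 919) - 500367) + 101/76 = (849*(-20 + 919) - 500367) + 101/76 = (849*899 - 500367) + 101/76 = (763251 - 500367) + 101/76 = 262884 + 101/76 = 19979285/76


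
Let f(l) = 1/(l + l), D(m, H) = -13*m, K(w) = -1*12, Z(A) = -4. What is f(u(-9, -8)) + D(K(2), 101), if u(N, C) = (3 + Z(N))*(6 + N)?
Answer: 937/6 ≈ 156.17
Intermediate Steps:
K(w) = -12
u(N, C) = -6 - N (u(N, C) = (3 - 4)*(6 + N) = -(6 + N) = -6 - N)
f(l) = 1/(2*l)
f(u(-9, -8)) + D(K(2), 101) = 1/(2*(-6 - 1*(-9))) - 13*(-12) = 1/(2*(-6 + 9)) + 156 = (1/2)/3 + 156 = (1/2)*(1/3) + 156 = 1/6 + 156 = 937/6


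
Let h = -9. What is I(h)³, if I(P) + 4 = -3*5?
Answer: -6859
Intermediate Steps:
I(P) = -19 (I(P) = -4 - 3*5 = -4 - 15 = -19)
I(h)³ = (-19)³ = -6859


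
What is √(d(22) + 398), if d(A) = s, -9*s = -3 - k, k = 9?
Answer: √3594/3 ≈ 19.983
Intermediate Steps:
s = 4/3 (s = -(-3 - 1*9)/9 = -(-3 - 9)/9 = -⅑*(-12) = 4/3 ≈ 1.3333)
d(A) = 4/3
√(d(22) + 398) = √(4/3 + 398) = √(1198/3) = √3594/3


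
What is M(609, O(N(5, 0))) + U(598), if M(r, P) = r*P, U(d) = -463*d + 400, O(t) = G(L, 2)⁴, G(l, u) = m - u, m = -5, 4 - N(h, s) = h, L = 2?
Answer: 1185735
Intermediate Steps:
N(h, s) = 4 - h
G(l, u) = -5 - u
O(t) = 2401 (O(t) = (-5 - 1*2)⁴ = (-5 - 2)⁴ = (-7)⁴ = 2401)
U(d) = 400 - 463*d
M(r, P) = P*r
M(609, O(N(5, 0))) + U(598) = 2401*609 + (400 - 463*598) = 1462209 + (400 - 276874) = 1462209 - 276474 = 1185735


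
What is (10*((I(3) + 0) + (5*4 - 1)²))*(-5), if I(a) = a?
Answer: -18200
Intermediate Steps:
(10*((I(3) + 0) + (5*4 - 1)²))*(-5) = (10*((3 + 0) + (5*4 - 1)²))*(-5) = (10*(3 + (20 - 1)²))*(-5) = (10*(3 + 19²))*(-5) = (10*(3 + 361))*(-5) = (10*364)*(-5) = 3640*(-5) = -18200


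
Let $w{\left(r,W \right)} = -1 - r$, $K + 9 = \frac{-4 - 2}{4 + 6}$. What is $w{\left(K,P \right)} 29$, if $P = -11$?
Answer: $\frac{1247}{5} \approx 249.4$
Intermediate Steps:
$K = - \frac{48}{5}$ ($K = -9 + \frac{-4 - 2}{4 + 6} = -9 - \frac{6}{10} = -9 - \frac{3}{5} = - \frac{48}{5} \approx -9.6$)
$w{\left(K,P \right)} 29 = \left(-1 - - \frac{48}{5}\right) 29 = \left(-1 + \frac{48}{5}\right) 29 = \frac{43}{5} \cdot 29 = \frac{1247}{5}$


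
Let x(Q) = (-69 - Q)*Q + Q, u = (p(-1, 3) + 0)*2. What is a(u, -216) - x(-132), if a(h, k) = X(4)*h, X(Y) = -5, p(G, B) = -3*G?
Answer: 8418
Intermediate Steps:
u = 6 (u = (-3*(-1) + 0)*2 = (3 + 0)*2 = 3*2 = 6)
a(h, k) = -5*h
x(Q) = Q + Q*(-69 - Q) (x(Q) = Q*(-69 - Q) + Q = Q + Q*(-69 - Q))
a(u, -216) - x(-132) = -5*6 - (-1)*(-132)*(68 - 132) = -30 - (-1)*(-132)*(-64) = -30 - 1*(-8448) = -30 + 8448 = 8418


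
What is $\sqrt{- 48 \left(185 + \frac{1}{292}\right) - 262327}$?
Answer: $\frac{i \sqrt{1445262979}}{73} \approx 520.78 i$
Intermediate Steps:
$\sqrt{- 48 \left(185 + \frac{1}{292}\right) - 262327} = \sqrt{\left(-48\right) \frac{54021}{292} - 262327} = \sqrt{- \frac{648252}{73} - 262327} = \sqrt{- \frac{19798123}{73}} = \frac{i \sqrt{1445262979}}{73}$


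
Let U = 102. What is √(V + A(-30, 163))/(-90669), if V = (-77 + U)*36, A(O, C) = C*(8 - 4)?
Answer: -4*√97/90669 ≈ -0.00043450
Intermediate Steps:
A(O, C) = 4*C (A(O, C) = C*4 = 4*C)
V = 900 (V = (-77 + 102)*36 = 25*36 = 900)
√(V + A(-30, 163))/(-90669) = √(900 + 4*163)/(-90669) = √(900 + 652)*(-1/90669) = √1552*(-1/90669) = (4*√97)*(-1/90669) = -4*√97/90669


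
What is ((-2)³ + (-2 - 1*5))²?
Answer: 225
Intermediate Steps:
((-2)³ + (-2 - 1*5))² = (-8 + (-2 - 5))² = (-8 - 7)² = (-15)² = 225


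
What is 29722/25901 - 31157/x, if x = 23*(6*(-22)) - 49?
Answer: 898689827/79904585 ≈ 11.247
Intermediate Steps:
x = -3085 (x = 23*(-132) - 49 = -3036 - 49 = -3085)
29722/25901 - 31157/x = 29722/25901 - 31157/(-3085) = 29722*(1/25901) - 31157*(-1/3085) = 29722/25901 + 31157/3085 = 898689827/79904585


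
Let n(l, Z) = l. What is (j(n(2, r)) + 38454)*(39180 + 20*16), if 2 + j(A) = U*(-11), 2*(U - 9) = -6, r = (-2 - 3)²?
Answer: 1516247000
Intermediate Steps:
r = 25 (r = (-5)² = 25)
U = 6 (U = 9 + (½)*(-6) = 9 - 3 = 6)
j(A) = -68 (j(A) = -2 + 6*(-11) = -2 - 66 = -68)
(j(n(2, r)) + 38454)*(39180 + 20*16) = (-68 + 38454)*(39180 + 20*16) = 38386*(39180 + 320) = 38386*39500 = 1516247000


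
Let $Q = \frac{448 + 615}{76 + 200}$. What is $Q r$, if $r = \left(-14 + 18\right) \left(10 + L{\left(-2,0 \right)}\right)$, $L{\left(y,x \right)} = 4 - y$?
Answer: $\frac{17008}{69} \approx 246.49$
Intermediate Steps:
$Q = \frac{1063}{276} \approx 3.8514$
$r = 64$ ($r = \left(-14 + 18\right) \left(10 + \left(4 - -2\right)\right) = 4 \left(10 + \left(4 + 2\right)\right) = 4 \left(10 + 6\right) = 4 \cdot 16 = 64$)
$Q r = \frac{1063}{276} \cdot 64 = \frac{17008}{69}$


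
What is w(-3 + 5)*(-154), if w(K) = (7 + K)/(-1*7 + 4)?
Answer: 462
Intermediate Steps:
w(K) = -7/3 - K/3 (w(K) = (7 + K)/(-7 + 4) = (7 + K)/(-3) = (7 + K)*(-⅓) = -7/3 - K/3)
w(-3 + 5)*(-154) = (-7/3 - (-3 + 5)/3)*(-154) = (-7/3 - ⅓*2)*(-154) = (-7/3 - ⅔)*(-154) = -3*(-154) = 462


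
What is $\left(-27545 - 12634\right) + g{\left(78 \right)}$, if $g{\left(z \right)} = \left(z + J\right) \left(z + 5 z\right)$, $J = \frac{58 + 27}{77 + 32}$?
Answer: $- \frac{360795}{109} \approx -3310.0$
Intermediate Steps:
$J = \frac{85}{109} \approx 0.77982$
$g{\left(z \right)} = 6 z \left(\frac{85}{109} + z\right)$ ($g{\left(z \right)} = \left(z + \frac{85}{109}\right) \left(z + 5 z\right) = \left(\frac{85}{109} + z\right) 6 z = 6 z \left(\frac{85}{109} + z\right)$)
$\left(-27545 - 12634\right) + g{\left(78 \right)} = \left(-27545 - 12634\right) + \frac{6}{109} \cdot 78 \left(85 + 109 \cdot 78\right) = -40179 + \frac{6}{109} \cdot 78 \left(85 + 8502\right) = -40179 + \frac{6}{109} \cdot 78 \cdot 8587 = -40179 + \frac{4018716}{109} = - \frac{360795}{109}$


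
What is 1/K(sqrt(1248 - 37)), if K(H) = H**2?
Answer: 1/1211 ≈ 0.00082576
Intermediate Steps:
1/K(sqrt(1248 - 37)) = 1/((sqrt(1248 - 37))**2) = 1/((sqrt(1211))**2) = 1/1211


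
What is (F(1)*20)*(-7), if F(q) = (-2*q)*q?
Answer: 280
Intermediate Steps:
F(q) = -2*q²
(F(1)*20)*(-7) = (-2*1²*20)*(-7) = (-2*1*20)*(-7) = -2*20*(-7) = -40*(-7) = 280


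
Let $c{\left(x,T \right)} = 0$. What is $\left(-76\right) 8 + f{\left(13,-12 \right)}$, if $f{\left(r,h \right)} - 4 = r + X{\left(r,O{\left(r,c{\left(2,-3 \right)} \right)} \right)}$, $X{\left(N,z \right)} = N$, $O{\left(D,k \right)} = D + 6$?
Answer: $-578$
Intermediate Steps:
$O{\left(D,k \right)} = 6 + D$
$f{\left(r,h \right)} = 4 + 2 r$ ($f{\left(r,h \right)} = 4 + \left(r + r\right) = 4 + 2 r$)
$\left(-76\right) 8 + f{\left(13,-12 \right)} = \left(-76\right) 8 + \left(4 + 2 \cdot 13\right) = -608 + \left(4 + 26\right) = -608 + 30 = -578$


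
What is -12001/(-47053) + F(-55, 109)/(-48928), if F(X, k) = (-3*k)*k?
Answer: 2264295007/2302209184 ≈ 0.98353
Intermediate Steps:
F(X, k) = -3*k²
-12001/(-47053) + F(-55, 109)/(-48928) = -12001/(-47053) - 3*109²/(-48928) = -12001*(-1/47053) - 3*11881*(-1/48928) = 12001/47053 - 35643*(-1/48928) = 12001/47053 + 35643/48928 = 2264295007/2302209184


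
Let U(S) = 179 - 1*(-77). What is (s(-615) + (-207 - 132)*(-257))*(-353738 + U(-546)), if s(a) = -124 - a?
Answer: -30969971948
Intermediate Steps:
U(S) = 256 (U(S) = 179 + 77 = 256)
(s(-615) + (-207 - 132)*(-257))*(-353738 + U(-546)) = ((-124 - 1*(-615)) + (-207 - 132)*(-257))*(-353738 + 256) = ((-124 + 615) - 339*(-257))*(-353482) = (491 + 87123)*(-353482) = 87614*(-353482) = -30969971948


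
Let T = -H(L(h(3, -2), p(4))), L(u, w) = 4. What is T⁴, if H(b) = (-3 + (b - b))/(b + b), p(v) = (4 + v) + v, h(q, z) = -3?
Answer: 81/4096 ≈ 0.019775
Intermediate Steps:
p(v) = 4 + 2*v
H(b) = -3/(2*b) (H(b) = (-3 + 0)/((2*b)) = -3/(2*b))
T = 3/8 (T = -(-3)/(2*4) = -1*(-3/8) = 3/8 ≈ 0.37500)
T⁴ = (3/8)⁴ = 81/4096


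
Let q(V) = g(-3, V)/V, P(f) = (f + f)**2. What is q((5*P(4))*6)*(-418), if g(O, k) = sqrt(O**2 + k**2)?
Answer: -209*sqrt(409601)/320 ≈ -418.00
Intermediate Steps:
P(f) = 4*f**2 (P(f) = (2*f)**2 = 4*f**2)
q(V) = sqrt(9 + V**2)/V (q(V) = sqrt((-3)**2 + V**2)/V = sqrt(9 + V**2)/V)
q((5*P(4))*6)*(-418) = (sqrt(9 + ((5*(4*4**2))*6)**2)/(((5*(4*4**2))*6)))*(-418) = (sqrt(9 + ((5*(4*16))*6)**2)/(((5*(4*16))*6)))*(-418) = (sqrt(9 + ((5*64)*6)**2)/(((5*64)*6)))*(-418) = (sqrt(9 + (320*6)**2)/((320*6)))*(-418) = (sqrt(9 + 1920**2)/1920)*(-418) = (sqrt(9 + 3686400)/1920)*(-418) = (sqrt(3686409)/1920)*(-418) = ((3*sqrt(409601))/1920)*(-418) = (sqrt(409601)/640)*(-418) = -209*sqrt(409601)/320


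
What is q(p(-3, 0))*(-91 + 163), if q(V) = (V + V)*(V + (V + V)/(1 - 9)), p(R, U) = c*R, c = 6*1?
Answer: 34992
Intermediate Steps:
c = 6
p(R, U) = 6*R
q(V) = 3*V²/2 (q(V) = (2*V)*(V + (2*V)/(-8)) = (2*V)*(V + (2*V)*(-⅛)) = (2*V)*(V - V/4) = (2*V)*(3*V/4) = 3*V²/2)
q(p(-3, 0))*(-91 + 163) = (3*(6*(-3))²/2)*(-91 + 163) = ((3/2)*(-18)²)*72 = ((3/2)*324)*72 = 486*72 = 34992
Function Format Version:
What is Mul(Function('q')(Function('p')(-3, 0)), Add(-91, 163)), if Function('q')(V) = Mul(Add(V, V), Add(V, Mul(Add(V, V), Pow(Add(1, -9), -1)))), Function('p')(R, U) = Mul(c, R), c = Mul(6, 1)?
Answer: 34992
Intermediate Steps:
c = 6
Function('p')(R, U) = Mul(6, R)
Function('q')(V) = Mul(Rational(3, 2), Pow(V, 2)) (Function('q')(V) = Mul(Mul(2, V), Add(V, Mul(Mul(2, V), Pow(-8, -1)))) = Mul(Mul(2, V), Add(V, Mul(Mul(2, V), Rational(-1, 8)))) = Mul(Mul(2, V), Add(V, Mul(Rational(-1, 4), V))) = Mul(Mul(2, V), Mul(Rational(3, 4), V)) = Mul(Rational(3, 2), Pow(V, 2)))
Mul(Function('q')(Function('p')(-3, 0)), Add(-91, 163)) = Mul(Mul(Rational(3, 2), Pow(Mul(6, -3), 2)), Add(-91, 163)) = Mul(Mul(Rational(3, 2), Pow(-18, 2)), 72) = Mul(Mul(Rational(3, 2), 324), 72) = Mul(486, 72) = 34992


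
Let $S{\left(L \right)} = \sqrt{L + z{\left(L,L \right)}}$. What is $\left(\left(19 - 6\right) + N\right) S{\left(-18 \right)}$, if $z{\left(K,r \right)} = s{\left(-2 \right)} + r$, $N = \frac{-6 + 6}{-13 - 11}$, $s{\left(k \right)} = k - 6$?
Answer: $26 i \sqrt{11} \approx 86.232 i$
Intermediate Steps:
$s{\left(k \right)} = -6 + k$ ($s{\left(k \right)} = k - 6 = -6 + k$)
$N = 0$ ($N = \frac{0}{-24} = 0 \left(- \frac{1}{24}\right) = 0$)
$z{\left(K,r \right)} = -8 + r$ ($z{\left(K,r \right)} = \left(-6 - 2\right) + r = -8 + r$)
$S{\left(L \right)} = \sqrt{-8 + 2 L}$ ($S{\left(L \right)} = \sqrt{L + \left(-8 + L\right)} = \sqrt{-8 + 2 L}$)
$\left(\left(19 - 6\right) + N\right) S{\left(-18 \right)} = \left(\left(19 - 6\right) + 0\right) \sqrt{-8 + 2 \left(-18\right)} = \left(13 + 0\right) \sqrt{-8 - 36} = 13 \sqrt{-44} = 13 \cdot 2 i \sqrt{11} = 26 i \sqrt{11}$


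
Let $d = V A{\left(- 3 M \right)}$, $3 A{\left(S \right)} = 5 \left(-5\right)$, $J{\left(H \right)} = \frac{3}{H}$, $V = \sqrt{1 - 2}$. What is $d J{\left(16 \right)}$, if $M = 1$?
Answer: $- \frac{25 i}{16} \approx - 1.5625 i$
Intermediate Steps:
$V = i$ ($V = \sqrt{-1} = i \approx 1.0 i$)
$A{\left(S \right)} = - \frac{25}{3}$ ($A{\left(S \right)} = \frac{5 \left(-5\right)}{3} = \frac{1}{3} \left(-25\right) = - \frac{25}{3}$)
$d = - \frac{25 i}{3}$ ($d = i \left(- \frac{25}{3}\right) = - \frac{25 i}{3} \approx - 8.3333 i$)
$d J{\left(16 \right)} = - \frac{25 i}{3} \cdot \frac{3}{16} = - \frac{25 i}{16}$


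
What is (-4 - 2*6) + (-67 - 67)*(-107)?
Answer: 14322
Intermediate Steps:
(-4 - 2*6) + (-67 - 67)*(-107) = (-4 - 12) - 134*(-107) = -16 + 14338 = 14322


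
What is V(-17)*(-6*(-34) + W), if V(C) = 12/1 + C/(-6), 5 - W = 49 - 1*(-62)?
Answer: 4361/3 ≈ 1453.7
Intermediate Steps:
W = -106 (W = 5 - (49 - 1*(-62)) = 5 - (49 + 62) = 5 - 1*111 = 5 - 111 = -106)
V(C) = 12 - C/6 (V(C) = 12*1 + C*(-⅙) = 12 - C/6)
V(-17)*(-6*(-34) + W) = (12 - ⅙*(-17))*(-6*(-34) - 106) = (12 + 17/6)*(204 - 106) = (89/6)*98 = 4361/3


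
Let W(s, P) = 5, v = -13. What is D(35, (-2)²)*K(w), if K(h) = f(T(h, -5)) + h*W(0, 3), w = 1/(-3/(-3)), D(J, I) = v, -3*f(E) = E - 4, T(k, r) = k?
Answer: -78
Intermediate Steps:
f(E) = 4/3 - E/3 (f(E) = -(E - 4)/3 = -(-4 + E)/3 = 4/3 - E/3)
D(J, I) = -13
w = 1 (w = 1/(-3*(-⅓)) = 1/1 = 1)
K(h) = 4/3 + 14*h/3 (K(h) = (4/3 - h/3) + h*5 = (4/3 - h/3) + 5*h = 4/3 + 14*h/3)
D(35, (-2)²)*K(w) = -13*(4/3 + (14/3)*1) = -13*(4/3 + 14/3) = -13*6 = -78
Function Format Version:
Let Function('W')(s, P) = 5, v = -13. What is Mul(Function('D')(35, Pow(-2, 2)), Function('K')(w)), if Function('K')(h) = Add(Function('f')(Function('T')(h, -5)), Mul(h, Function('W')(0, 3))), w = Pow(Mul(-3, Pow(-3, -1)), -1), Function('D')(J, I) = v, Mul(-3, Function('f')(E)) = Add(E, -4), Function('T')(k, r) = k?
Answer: -78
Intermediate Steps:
Function('f')(E) = Add(Rational(4, 3), Mul(Rational(-1, 3), E)) (Function('f')(E) = Mul(Rational(-1, 3), Add(E, -4)) = Mul(Rational(-1, 3), Add(-4, E)) = Add(Rational(4, 3), Mul(Rational(-1, 3), E)))
Function('D')(J, I) = -13
w = 1 (w = Pow(Mul(-3, Rational(-1, 3)), -1) = Pow(1, -1) = 1)
Function('K')(h) = Add(Rational(4, 3), Mul(Rational(14, 3), h)) (Function('K')(h) = Add(Add(Rational(4, 3), Mul(Rational(-1, 3), h)), Mul(h, 5)) = Add(Add(Rational(4, 3), Mul(Rational(-1, 3), h)), Mul(5, h)) = Add(Rational(4, 3), Mul(Rational(14, 3), h)))
Mul(Function('D')(35, Pow(-2, 2)), Function('K')(w)) = Mul(-13, Add(Rational(4, 3), Mul(Rational(14, 3), 1))) = Mul(-13, Add(Rational(4, 3), Rational(14, 3))) = Mul(-13, 6) = -78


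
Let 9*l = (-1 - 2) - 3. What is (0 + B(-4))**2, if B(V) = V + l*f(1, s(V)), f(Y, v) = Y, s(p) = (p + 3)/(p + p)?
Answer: 196/9 ≈ 21.778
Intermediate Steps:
s(p) = (3 + p)/(2*p) (s(p) = (3 + p)/((2*p)) = (3 + p)*(1/(2*p)) = (3 + p)/(2*p))
l = -2/3 (l = ((-1 - 2) - 3)/9 = (-3 - 3)/9 = (1/9)*(-6) = -2/3 ≈ -0.66667)
B(V) = -2/3 + V (B(V) = V - 2/3*1 = V - 2/3 = -2/3 + V)
(0 + B(-4))**2 = (0 + (-2/3 - 4))**2 = (0 - 14/3)**2 = (-14/3)**2 = 196/9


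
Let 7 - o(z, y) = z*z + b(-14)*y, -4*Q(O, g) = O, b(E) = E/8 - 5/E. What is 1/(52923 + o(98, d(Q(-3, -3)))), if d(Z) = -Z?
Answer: 112/4852395 ≈ 2.3081e-5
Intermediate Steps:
b(E) = -5/E + E/8 (b(E) = E*(⅛) - 5/E = E/8 - 5/E = -5/E + E/8)
Q(O, g) = -O/4
o(z, y) = 7 - z² + 39*y/28 (o(z, y) = 7 - (z*z + (-5/(-14) + (⅛)*(-14))*y) = 7 - (z² + (-5*(-1/14) - 7/4)*y) = 7 - (z² + (5/14 - 7/4)*y) = 7 - (z² - 39*y/28) = 7 + (-z² + 39*y/28) = 7 - z² + 39*y/28)
1/(52923 + o(98, d(Q(-3, -3)))) = 1/(52923 + (7 - 1*98² + 39*(-(-1)*(-3)/4)/28)) = 1/(52923 + (7 - 1*9604 + 39*(-1*¾)/28)) = 1/(52923 + (7 - 9604 + (39/28)*(-¾))) = 1/(52923 + (7 - 9604 - 117/112)) = 1/(52923 - 1074981/112) = 1/(4852395/112) = 112/4852395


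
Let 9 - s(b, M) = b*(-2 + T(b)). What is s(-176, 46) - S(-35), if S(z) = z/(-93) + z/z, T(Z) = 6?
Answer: 66181/93 ≈ 711.62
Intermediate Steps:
s(b, M) = 9 - 4*b (s(b, M) = 9 - b*(-2 + 6) = 9 - b*4 = 9 - 4*b)
S(z) = 1 - z/93 (S(z) = z*(-1/93) + 1 = -z/93 + 1 = 1 - z/93)
s(-176, 46) - S(-35) = (9 - 4*(-176)) - (1 - 1/93*(-35)) = (9 + 704) - (1 + 35/93) = 713 - 1*128/93 = 713 - 128/93 = 66181/93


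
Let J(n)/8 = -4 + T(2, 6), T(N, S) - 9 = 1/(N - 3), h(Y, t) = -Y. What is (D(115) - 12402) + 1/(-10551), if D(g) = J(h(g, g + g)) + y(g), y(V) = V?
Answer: -129302506/10551 ≈ -12255.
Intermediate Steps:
T(N, S) = 9 + 1/(-3 + N) (T(N, S) = 9 + 1/(N - 3) = 9 + 1/(-3 + N))
J(n) = 32 (J(n) = 8*(-4 + (-26 + 9*2)/(-3 + 2)) = 8*(-4 + (-26 + 18)/(-1)) = 8*(-4 - 1*(-8)) = 8*(-4 + 8) = 8*4 = 32)
D(g) = 32 + g
(D(115) - 12402) + 1/(-10551) = ((32 + 115) - 12402) + 1/(-10551) = (147 - 12402) - 1/10551 = -12255 - 1/10551 = -129302506/10551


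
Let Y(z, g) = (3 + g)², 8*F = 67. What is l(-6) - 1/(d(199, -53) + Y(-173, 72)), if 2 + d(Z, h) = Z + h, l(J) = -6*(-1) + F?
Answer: 663427/46152 ≈ 14.375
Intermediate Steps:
F = 67/8 (F = (⅛)*67 = 67/8 ≈ 8.3750)
l(J) = 115/8 (l(J) = -6*(-1) + 67/8 = 6 + 67/8 = 115/8)
d(Z, h) = -2 + Z + h (d(Z, h) = -2 + (Z + h) = -2 + Z + h)
l(-6) - 1/(d(199, -53) + Y(-173, 72)) = 115/8 - 1/((-2 + 199 - 53) + (3 + 72)²) = 115/8 - 1/(144 + 75²) = 115/8 - 1/(144 + 5625) = 115/8 - 1/5769 = 663427/46152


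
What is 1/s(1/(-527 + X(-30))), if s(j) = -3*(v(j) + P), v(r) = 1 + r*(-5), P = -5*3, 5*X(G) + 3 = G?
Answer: 2668/111981 ≈ 0.023825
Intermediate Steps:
X(G) = -⅗ + G/5
P = -15
v(r) = 1 - 5*r
s(j) = 42 + 15*j (s(j) = -3*((1 - 5*j) - 15) = -3*(-14 - 5*j) = 42 + 15*j)
1/s(1/(-527 + X(-30))) = 1/(42 + 15/(-527 + (-⅗ + (⅕)*(-30)))) = 1/(42 + 15/(-527 + (-⅗ - 6))) = 1/(42 + 15/(-527 - 33/5)) = 1/(42 + 15/(-2668/5)) = 1/(42 + 15*(-5/2668)) = 1/(42 - 75/2668) = 1/(111981/2668) = 2668/111981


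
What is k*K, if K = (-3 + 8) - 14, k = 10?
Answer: -90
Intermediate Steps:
K = -9 (K = 5 - 14 = -9)
k*K = 10*(-9) = -90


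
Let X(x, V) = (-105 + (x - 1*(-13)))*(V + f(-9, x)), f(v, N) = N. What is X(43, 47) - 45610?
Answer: -50020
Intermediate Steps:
X(x, V) = (-92 + x)*(V + x) (X(x, V) = (-105 + (x - 1*(-13)))*(V + x) = (-105 + (x + 13))*(V + x) = (-105 + (13 + x))*(V + x) = (-92 + x)*(V + x))
X(43, 47) - 45610 = (43² - 92*47 - 92*43 + 47*43) - 45610 = (1849 - 4324 - 3956 + 2021) - 45610 = -4410 - 45610 = -50020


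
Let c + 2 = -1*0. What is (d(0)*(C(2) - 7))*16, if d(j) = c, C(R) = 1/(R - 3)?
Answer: 256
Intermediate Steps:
C(R) = 1/(-3 + R)
c = -2 (c = -2 - 1*0 = -2 + 0 = -2)
d(j) = -2
(d(0)*(C(2) - 7))*16 = -2*(1/(-3 + 2) - 7)*16 = -2*(1/(-1) - 7)*16 = -2*(-1 - 7)*16 = -2*(-8)*16 = 16*16 = 256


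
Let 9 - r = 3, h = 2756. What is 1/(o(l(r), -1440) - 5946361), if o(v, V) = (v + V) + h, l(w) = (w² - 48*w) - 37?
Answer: -1/5945334 ≈ -1.6820e-7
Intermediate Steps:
r = 6 (r = 9 - 1*3 = 9 - 3 = 6)
l(w) = -37 + w² - 48*w
o(v, V) = 2756 + V + v (o(v, V) = (v + V) + 2756 = (V + v) + 2756 = 2756 + V + v)
1/(o(l(r), -1440) - 5946361) = 1/((2756 - 1440 + (-37 + 6² - 48*6)) - 5946361) = 1/((2756 - 1440 + (-37 + 36 - 288)) - 5946361) = 1/((2756 - 1440 - 289) - 5946361) = 1/(1027 - 5946361) = 1/(-5945334) = -1/5945334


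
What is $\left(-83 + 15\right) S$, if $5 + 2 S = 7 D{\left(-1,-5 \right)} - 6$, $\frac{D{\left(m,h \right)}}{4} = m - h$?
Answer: $-3434$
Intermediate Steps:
$D{\left(m,h \right)} = - 4 h + 4 m$ ($D{\left(m,h \right)} = 4 \left(m - h\right) = - 4 h + 4 m$)
$S = \frac{101}{2}$ ($S = - \frac{5}{2} + \frac{7 \left(\left(-4\right) \left(-5\right) + 4 \left(-1\right)\right) - 6}{2} = - \frac{5}{2} + \frac{7 \left(20 - 4\right) - 6}{2} = - \frac{5}{2} + \frac{7 \cdot 16 - 6}{2} = - \frac{5}{2} + \frac{112 - 6}{2} = - \frac{5}{2} + \frac{1}{2} \cdot 106 = - \frac{5}{2} + 53 = \frac{101}{2} \approx 50.5$)
$\left(-83 + 15\right) S = \left(-83 + 15\right) \frac{101}{2} = \left(-68\right) \frac{101}{2} = -3434$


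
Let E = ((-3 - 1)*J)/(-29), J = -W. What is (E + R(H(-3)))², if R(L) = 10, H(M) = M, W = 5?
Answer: 72900/841 ≈ 86.682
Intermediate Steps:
J = -5 (J = -1*5 = -5)
E = -20/29 (E = ((-3 - 1)*(-5))/(-29) = -4*(-5)*(-1/29) = 20*(-1/29) = -20/29 ≈ -0.68966)
(E + R(H(-3)))² = (-20/29 + 10)² = (270/29)² = 72900/841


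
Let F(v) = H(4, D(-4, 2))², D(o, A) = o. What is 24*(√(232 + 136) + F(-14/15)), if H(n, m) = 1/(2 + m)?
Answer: 6 + 96*√23 ≈ 466.40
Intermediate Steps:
F(v) = ¼ (F(v) = (1/(2 - 4))² = (1/(-2))² = (-½)² = ¼)
24*(√(232 + 136) + F(-14/15)) = 24*(√(232 + 136) + ¼) = 24*(√368 + ¼) = 24*(4*√23 + ¼) = 24*(¼ + 4*√23) = 6 + 96*√23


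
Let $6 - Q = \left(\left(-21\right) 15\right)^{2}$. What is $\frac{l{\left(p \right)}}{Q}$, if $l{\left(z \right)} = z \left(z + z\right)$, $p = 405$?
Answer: $- \frac{109350}{33073} \approx -3.3063$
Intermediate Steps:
$Q = -99219$ ($Q = 6 - \left(\left(-21\right) 15\right)^{2} = 6 - \left(-315\right)^{2} = 6 - 99225 = -99219$)
$l{\left(z \right)} = 2 z^{2}$ ($l{\left(z \right)} = z 2 z = 2 z^{2}$)
$\frac{l{\left(p \right)}}{Q} = \frac{2 \cdot 405^{2}}{-99219} = 2 \cdot 164025 \left(- \frac{1}{99219}\right) = 328050 \left(- \frac{1}{99219}\right) = - \frac{109350}{33073}$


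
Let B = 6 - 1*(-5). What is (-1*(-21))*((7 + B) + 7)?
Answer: 525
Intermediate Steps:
B = 11 (B = 6 + 5 = 11)
(-1*(-21))*((7 + B) + 7) = (-1*(-21))*((7 + 11) + 7) = 21*(18 + 7) = 21*25 = 525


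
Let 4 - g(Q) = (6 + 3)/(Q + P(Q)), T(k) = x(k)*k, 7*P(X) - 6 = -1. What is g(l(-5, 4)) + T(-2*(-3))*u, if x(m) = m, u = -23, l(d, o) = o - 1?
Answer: -21487/26 ≈ -826.42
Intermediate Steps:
l(d, o) = -1 + o
P(X) = 5/7 (P(X) = 6/7 + (⅐)*(-1) = 6/7 - ⅐ = 5/7)
T(k) = k² (T(k) = k*k = k²)
g(Q) = 4 - 9/(5/7 + Q) (g(Q) = 4 - (6 + 3)/(Q + 5/7) = 4 - 9/(5/7 + Q))
g(l(-5, 4)) + T(-2*(-3))*u = (-43 + 28*(-1 + 4))/(5 + 7*(-1 + 4)) + (-2*(-3))²*(-23) = (-43 + 28*3)/(5 + 7*3) + 6²*(-23) = (-43 + 84)/(5 + 21) + 36*(-23) = 41/26 - 828 = -21487/26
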